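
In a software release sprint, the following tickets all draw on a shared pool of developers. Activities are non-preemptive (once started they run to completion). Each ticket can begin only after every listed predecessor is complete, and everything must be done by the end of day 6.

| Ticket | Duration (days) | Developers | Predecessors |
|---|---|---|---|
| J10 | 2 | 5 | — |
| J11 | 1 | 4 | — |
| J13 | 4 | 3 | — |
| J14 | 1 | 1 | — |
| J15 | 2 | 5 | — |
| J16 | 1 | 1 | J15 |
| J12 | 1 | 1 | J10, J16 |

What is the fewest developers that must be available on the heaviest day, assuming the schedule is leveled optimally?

8

Early-start (J10@1, J11@1, J13@1, J14@1, J15@1, J16@3, J12@4) gives peak 18: d1:18  d2:13  d3:4  d4:4  d5:0  d6:0.
Shift J11→5, J14→5, J15→3, J16→5, J12→6.
Schedule J10@1, J11@5, J13@1, J14@5, J15@3, J16@5, J12@6: d1:8  d2:8  d3:8  d4:8  d5:6  d6:1 — peak 8.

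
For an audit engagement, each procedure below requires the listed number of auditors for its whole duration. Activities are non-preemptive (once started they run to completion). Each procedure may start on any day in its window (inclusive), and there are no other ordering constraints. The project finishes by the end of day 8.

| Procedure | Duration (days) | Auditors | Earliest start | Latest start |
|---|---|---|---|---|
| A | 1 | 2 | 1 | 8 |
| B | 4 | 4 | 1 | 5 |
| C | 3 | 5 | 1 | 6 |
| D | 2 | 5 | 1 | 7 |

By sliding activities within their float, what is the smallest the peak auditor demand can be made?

9

Early-start (A@1, B@1, C@1, D@1) gives peak 16: d1:16  d2:14  d3:9  d4:4  d5:0  d6:0  d7:0  d8:0.
Shift C→2, D→5.
Schedule A@1, B@1, C@2, D@5: d1:6  d2:9  d3:9  d4:9  d5:5  d6:5  d7:0  d8:0 — peak 9.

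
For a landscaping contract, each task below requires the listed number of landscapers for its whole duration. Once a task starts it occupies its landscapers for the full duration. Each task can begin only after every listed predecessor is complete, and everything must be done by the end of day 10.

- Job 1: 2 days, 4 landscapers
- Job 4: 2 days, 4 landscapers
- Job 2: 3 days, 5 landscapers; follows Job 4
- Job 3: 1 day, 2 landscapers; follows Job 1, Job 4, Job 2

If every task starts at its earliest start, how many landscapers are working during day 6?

2

At early start, day 6 has: Job 3.
Demand: 2 = 2.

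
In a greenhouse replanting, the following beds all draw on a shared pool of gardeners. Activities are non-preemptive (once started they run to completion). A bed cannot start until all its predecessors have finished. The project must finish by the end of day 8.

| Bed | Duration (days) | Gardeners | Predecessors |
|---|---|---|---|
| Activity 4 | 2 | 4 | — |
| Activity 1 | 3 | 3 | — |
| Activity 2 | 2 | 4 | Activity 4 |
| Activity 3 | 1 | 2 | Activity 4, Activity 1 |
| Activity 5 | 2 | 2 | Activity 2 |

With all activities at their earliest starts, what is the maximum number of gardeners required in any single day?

Early-start schedule: Activity 4@1, Activity 1@1, Activity 2@3, Activity 3@4, Activity 5@5.
Load per day: day 1: 7, day 2: 7, day 3: 7, day 4: 6, day 5: 2, day 6: 2, day 7: 0, day 8: 0.
Peak is 7.

7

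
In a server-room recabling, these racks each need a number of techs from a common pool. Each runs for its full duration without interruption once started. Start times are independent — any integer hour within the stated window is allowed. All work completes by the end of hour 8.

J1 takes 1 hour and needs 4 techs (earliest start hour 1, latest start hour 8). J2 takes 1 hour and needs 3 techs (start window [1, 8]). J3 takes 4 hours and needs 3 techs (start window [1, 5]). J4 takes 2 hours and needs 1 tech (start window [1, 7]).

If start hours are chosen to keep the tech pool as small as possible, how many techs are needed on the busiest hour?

4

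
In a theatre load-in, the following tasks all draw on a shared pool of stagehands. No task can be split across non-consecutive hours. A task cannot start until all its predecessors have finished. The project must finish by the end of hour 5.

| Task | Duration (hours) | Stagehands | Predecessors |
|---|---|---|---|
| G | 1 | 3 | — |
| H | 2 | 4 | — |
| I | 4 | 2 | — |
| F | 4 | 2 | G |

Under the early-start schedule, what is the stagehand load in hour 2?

At early start, hour 2 has: H, I, F.
Demand: 4 + 2 + 2 = 8.

8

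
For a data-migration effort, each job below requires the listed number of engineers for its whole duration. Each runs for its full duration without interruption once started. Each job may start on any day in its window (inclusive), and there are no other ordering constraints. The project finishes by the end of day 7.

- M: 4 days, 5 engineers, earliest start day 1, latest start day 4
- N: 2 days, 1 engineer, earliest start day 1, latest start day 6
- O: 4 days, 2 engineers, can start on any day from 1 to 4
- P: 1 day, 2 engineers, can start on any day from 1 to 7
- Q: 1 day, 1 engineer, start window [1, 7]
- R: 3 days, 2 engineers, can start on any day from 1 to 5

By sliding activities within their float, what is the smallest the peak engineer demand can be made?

7

Early-start (M@1, N@1, O@1, P@1, Q@1, R@1) gives peak 13: d1:13  d2:10  d3:9  d4:7  d5:0  d6:0  d7:0.
Shift O→3, P→5, R→5.
Schedule M@1, N@1, O@3, P@5, Q@1, R@5: d1:7  d2:6  d3:7  d4:7  d5:6  d6:4  d7:2 — peak 7.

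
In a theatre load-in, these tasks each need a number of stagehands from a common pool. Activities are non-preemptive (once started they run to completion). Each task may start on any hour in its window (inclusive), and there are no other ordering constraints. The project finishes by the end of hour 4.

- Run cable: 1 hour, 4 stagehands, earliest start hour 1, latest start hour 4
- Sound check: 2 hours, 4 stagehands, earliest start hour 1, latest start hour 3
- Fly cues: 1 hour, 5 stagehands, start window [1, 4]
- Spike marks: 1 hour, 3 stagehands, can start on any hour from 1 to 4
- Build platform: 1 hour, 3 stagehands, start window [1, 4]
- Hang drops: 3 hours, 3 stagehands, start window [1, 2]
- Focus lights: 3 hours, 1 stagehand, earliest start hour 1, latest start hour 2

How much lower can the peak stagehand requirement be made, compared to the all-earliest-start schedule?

14

Early-start peak: h1:23  h2:8  h3:4  h4:0 ⇒ 23.
Leveled (Run cable@1, Sound check@1, Fly cues@3, Spike marks@4, Build platform@4, Hang drops@2, Focus lights@1): h1:9  h2:8  h3:9  h4:9 ⇒ 9.
Reduction 23 − 9 = 14.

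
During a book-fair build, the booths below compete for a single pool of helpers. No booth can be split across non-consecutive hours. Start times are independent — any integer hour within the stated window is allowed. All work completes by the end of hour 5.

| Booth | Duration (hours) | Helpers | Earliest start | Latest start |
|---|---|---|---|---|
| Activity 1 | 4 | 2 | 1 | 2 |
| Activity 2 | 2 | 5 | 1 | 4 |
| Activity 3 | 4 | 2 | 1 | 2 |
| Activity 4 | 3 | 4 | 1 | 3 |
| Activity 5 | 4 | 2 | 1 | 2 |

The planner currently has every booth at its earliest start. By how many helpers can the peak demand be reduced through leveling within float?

Early-start peak: h1:15  h2:15  h3:10  h4:6  h5:0 ⇒ 15.
Leveled (Activity 1@1, Activity 2@1, Activity 3@1, Activity 4@3, Activity 5@1): h1:11  h2:11  h3:10  h4:10  h5:4 ⇒ 11.
Reduction 15 − 11 = 4.

4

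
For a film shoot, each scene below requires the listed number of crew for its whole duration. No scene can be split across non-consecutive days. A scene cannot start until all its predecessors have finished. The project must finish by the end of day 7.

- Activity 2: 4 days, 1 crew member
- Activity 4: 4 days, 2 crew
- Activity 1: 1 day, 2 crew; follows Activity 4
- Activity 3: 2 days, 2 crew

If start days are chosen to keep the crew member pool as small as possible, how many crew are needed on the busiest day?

Early-start (Activity 2@1, Activity 4@1, Activity 1@5, Activity 3@1) gives peak 5: d1:5  d2:5  d3:3  d4:3  d5:2  d6:0  d7:0.
Shift Activity 3→6.
Schedule Activity 2@1, Activity 4@1, Activity 1@5, Activity 3@6: d1:3  d2:3  d3:3  d4:3  d5:2  d6:2  d7:2 — peak 3.
Total crew member-days = 18 over 7 days ⇒ peak ≥ ⌈18/7⌉ = 3, so 3 is optimal.

3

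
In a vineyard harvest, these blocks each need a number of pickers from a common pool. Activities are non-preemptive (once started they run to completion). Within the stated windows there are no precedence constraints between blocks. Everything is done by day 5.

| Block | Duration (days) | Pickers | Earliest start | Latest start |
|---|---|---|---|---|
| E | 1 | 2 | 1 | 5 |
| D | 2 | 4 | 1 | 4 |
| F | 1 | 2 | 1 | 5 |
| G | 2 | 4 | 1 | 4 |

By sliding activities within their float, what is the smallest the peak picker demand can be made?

4

Early-start (E@1, D@1, F@1, G@1) gives peak 12: d1:12  d2:8  d3:0  d4:0  d5:0.
Shift D→2, G→4.
Schedule E@1, D@2, F@1, G@4: d1:4  d2:4  d3:4  d4:4  d5:4 — peak 4.
Total picker-days = 20 over 5 days ⇒ peak ≥ ⌈20/5⌉ = 4, so 4 is optimal.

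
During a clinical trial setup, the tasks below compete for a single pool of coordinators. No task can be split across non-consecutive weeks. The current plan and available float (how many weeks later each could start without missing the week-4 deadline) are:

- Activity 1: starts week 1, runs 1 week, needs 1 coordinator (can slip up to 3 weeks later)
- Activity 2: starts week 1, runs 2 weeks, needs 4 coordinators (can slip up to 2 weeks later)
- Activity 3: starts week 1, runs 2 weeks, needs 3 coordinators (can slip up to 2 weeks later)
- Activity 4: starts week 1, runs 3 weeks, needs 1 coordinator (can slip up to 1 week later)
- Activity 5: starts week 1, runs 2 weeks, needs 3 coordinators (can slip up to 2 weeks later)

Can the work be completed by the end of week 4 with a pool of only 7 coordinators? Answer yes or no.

Schedule Activity 1@1, Activity 2@1, Activity 3@3, Activity 4@1, Activity 5@3: w1:6  w2:5  w3:7  w4:6 — peak 7 ≤ 7.

yes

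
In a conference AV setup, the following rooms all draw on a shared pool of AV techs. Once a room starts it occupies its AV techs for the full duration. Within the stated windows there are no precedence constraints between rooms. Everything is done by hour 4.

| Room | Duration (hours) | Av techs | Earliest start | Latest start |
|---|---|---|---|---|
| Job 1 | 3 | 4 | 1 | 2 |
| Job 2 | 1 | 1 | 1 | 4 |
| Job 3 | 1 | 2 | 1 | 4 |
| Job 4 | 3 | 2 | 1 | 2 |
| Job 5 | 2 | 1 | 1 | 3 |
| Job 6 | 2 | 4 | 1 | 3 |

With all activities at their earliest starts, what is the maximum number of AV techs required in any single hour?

Early-start schedule: Job 1@1, Job 2@1, Job 3@1, Job 4@1, Job 5@1, Job 6@1.
Load per hour: hour 1: 14, hour 2: 11, hour 3: 6, hour 4: 0.
Peak is 14.

14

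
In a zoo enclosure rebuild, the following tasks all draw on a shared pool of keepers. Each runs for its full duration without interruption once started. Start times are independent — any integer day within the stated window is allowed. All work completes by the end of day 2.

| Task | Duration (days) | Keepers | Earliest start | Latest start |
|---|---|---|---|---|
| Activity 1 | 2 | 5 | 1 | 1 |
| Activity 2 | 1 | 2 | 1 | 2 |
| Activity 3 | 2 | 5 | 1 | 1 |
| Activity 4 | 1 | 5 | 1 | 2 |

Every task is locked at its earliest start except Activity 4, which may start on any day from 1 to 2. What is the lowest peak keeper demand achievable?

Activity 4@1: d1:17  d2:10 → peak 17
Activity 4@2: d1:12  d2:15 → peak 15
Best is Activity 4@2, peak 15.

15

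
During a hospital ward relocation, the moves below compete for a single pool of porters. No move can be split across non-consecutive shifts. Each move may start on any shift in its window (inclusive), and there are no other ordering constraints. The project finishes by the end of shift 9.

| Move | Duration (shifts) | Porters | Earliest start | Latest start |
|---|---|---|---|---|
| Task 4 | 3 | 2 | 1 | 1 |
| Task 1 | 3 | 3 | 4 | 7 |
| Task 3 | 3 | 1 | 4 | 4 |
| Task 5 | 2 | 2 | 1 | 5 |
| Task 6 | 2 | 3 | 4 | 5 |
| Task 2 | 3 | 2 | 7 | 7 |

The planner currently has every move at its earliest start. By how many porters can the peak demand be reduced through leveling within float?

2

Early-start peak: s1:4  s2:4  s3:2  s4:7  s5:7  s6:4  s7:2  s8:2  s9:2 ⇒ 7.
Leveled (Task 4@1, Task 1@6, Task 3@4, Task 5@1, Task 6@4, Task 2@7): s1:4  s2:4  s3:2  s4:4  s5:4  s6:4  s7:5  s8:5  s9:2 ⇒ 5.
Reduction 7 − 5 = 2.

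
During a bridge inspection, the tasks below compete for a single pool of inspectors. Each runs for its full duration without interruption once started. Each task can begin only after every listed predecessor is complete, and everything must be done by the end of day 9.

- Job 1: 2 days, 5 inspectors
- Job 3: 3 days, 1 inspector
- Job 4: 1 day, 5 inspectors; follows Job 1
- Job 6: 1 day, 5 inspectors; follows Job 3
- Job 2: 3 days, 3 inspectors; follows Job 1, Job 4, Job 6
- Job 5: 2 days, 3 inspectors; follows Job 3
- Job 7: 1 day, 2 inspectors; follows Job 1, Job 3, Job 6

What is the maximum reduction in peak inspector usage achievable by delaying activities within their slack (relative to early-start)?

2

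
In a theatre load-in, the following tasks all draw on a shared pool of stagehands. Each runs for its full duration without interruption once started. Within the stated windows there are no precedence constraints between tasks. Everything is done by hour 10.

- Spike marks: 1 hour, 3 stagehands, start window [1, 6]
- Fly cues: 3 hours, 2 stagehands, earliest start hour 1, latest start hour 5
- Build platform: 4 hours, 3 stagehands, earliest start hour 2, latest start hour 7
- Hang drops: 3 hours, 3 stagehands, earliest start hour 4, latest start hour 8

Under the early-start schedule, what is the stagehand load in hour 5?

6

At early start, hour 5 has: Build platform, Hang drops.
Demand: 3 + 3 = 6.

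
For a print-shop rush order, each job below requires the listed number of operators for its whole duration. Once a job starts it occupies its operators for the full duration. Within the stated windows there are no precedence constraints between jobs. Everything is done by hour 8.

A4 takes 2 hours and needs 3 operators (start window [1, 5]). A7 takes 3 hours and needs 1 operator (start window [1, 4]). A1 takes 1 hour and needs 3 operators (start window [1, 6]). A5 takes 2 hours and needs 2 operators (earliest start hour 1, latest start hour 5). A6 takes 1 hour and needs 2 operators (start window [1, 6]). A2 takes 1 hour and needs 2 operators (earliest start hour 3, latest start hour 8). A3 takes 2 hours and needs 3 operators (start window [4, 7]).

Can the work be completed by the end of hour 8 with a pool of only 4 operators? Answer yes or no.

Schedule A4@1, A7@1, A1@3, A5@4, A6@4, A2@5, A3@6: h1:4  h2:4  h3:4  h4:4  h5:4  h6:3  h7:3  h8:0 — peak 4 ≤ 4.

yes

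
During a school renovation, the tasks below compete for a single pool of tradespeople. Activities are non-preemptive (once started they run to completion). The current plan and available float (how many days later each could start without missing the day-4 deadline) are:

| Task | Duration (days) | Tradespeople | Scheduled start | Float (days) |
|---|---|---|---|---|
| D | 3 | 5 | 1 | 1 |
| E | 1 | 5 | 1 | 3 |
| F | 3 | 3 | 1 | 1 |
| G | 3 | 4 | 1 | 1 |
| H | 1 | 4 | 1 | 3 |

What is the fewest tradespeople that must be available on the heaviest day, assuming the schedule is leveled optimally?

12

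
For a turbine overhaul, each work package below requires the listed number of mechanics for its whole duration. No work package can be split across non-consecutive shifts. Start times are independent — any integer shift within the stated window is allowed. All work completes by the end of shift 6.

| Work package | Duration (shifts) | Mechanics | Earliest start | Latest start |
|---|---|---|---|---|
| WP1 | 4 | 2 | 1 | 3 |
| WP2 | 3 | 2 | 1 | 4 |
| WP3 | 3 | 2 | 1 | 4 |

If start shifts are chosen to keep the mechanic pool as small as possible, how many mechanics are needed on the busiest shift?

4

Early-start (WP1@1, WP2@1, WP3@1) gives peak 6: s1:6  s2:6  s3:6  s4:2  s5:0  s6:0.
Shift WP3→4.
Schedule WP1@1, WP2@1, WP3@4: s1:4  s2:4  s3:4  s4:4  s5:2  s6:2 — peak 4.
Total mechanic-shifts = 20 over 6 shifts ⇒ peak ≥ ⌈20/6⌉ = 4, so 4 is optimal.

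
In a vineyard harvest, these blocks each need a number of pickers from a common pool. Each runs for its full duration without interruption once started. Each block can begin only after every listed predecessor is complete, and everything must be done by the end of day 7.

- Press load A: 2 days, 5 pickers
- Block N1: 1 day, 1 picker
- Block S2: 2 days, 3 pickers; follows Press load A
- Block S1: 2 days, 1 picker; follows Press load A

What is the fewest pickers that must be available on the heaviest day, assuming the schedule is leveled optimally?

5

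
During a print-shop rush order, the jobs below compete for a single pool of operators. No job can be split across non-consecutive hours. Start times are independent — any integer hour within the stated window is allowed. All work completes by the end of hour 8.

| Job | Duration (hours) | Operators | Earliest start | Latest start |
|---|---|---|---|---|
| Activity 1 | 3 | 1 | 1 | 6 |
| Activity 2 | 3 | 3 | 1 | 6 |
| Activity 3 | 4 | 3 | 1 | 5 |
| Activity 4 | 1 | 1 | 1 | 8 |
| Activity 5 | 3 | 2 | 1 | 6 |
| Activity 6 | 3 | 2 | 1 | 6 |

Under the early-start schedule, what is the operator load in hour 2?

At early start, hour 2 has: Activity 1, Activity 2, Activity 3, Activity 5, Activity 6.
Demand: 1 + 3 + 3 + 2 + 2 = 11.

11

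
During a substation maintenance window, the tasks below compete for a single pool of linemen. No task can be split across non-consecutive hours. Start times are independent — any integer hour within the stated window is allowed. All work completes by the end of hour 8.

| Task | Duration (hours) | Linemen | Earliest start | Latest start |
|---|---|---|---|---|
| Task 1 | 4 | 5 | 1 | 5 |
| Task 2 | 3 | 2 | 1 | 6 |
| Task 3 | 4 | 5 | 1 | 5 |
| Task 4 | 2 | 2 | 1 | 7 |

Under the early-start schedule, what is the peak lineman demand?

Early-start schedule: Task 1@1, Task 2@1, Task 3@1, Task 4@1.
Load per hour: hour 1: 14, hour 2: 14, hour 3: 12, hour 4: 10, hour 5: 0, hour 6: 0, hour 7: 0, hour 8: 0.
Peak is 14.

14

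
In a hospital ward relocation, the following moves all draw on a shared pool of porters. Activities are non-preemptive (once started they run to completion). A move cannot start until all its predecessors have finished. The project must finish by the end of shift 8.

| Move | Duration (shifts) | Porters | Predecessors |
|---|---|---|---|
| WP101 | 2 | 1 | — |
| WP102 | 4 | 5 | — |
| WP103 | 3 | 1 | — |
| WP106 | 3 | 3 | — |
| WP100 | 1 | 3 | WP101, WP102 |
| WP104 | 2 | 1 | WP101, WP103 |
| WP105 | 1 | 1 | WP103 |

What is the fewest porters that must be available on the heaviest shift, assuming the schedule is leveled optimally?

Early-start (WP101@1, WP102@1, WP103@1, WP106@1, WP100@5, WP104@4, WP105@4) gives peak 10: s1:10  s2:10  s3:9  s4:7  s5:4  s6:0  s7:0  s8:0.
Shift WP103→3, WP106→5, WP100→6, WP104→7, WP105→7.
Schedule WP101@1, WP102@1, WP103@3, WP106@5, WP100@6, WP104@7, WP105@7: s1:6  s2:6  s3:6  s4:6  s5:4  s6:6  s7:5  s8:1 — peak 6.

6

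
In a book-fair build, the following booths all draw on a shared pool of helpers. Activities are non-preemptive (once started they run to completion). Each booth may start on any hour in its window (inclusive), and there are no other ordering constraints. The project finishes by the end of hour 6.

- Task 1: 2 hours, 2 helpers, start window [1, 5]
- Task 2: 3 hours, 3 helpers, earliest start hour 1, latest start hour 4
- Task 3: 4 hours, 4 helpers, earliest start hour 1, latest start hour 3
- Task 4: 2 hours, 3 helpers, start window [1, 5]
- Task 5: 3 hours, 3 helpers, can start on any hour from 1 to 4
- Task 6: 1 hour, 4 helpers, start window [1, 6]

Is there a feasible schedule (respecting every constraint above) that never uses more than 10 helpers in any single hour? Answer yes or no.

yes

Schedule Task 1@1, Task 2@1, Task 3@1, Task 4@3, Task 5@4, Task 6@5: h1:9  h2:9  h3:10  h4:10  h5:7  h6:3 — peak 10 ≤ 10.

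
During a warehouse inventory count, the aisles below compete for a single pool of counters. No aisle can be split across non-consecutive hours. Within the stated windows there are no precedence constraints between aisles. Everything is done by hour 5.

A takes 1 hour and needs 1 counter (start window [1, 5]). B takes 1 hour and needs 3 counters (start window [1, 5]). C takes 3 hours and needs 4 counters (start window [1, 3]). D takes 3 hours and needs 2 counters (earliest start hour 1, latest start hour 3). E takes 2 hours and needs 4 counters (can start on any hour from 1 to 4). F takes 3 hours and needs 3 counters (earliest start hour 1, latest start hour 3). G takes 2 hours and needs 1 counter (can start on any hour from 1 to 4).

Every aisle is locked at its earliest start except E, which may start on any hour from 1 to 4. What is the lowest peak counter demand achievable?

E@1: h1:18  h2:14  h3:9  h4:0  h5:0 → peak 18
E@2: h1:14  h2:14  h3:13  h4:0  h5:0 → peak 14
E@3: h1:14  h2:10  h3:13  h4:4  h5:0 → peak 14
E@4: h1:14  h2:10  h3:9  h4:4  h5:4 → peak 14
Best is E@2, peak 14.

14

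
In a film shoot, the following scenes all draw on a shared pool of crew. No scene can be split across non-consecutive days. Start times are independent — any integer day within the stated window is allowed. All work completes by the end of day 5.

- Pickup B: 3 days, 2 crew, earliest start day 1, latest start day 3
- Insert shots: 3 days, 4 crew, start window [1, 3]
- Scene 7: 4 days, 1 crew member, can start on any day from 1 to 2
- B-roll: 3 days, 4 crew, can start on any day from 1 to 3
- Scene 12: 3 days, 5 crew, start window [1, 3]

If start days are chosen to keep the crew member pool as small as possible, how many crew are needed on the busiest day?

Schedule Pickup B@1, Insert shots@1, Scene 7@1, B-roll@1, Scene 12@1: d1:16  d2:16  d3:16  d4:1  d5:0 — peak 16.

16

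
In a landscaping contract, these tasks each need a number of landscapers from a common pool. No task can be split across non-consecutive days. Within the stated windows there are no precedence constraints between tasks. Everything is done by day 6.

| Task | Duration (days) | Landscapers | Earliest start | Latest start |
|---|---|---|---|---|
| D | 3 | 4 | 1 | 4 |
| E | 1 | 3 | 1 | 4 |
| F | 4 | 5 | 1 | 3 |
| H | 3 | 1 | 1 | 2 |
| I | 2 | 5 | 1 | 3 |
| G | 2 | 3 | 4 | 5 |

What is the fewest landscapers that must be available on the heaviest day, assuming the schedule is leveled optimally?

Early-start (D@1, E@1, F@1, H@1, I@1, G@4) gives peak 18: d1:18  d2:15  d3:10  d4:8  d5:3  d6:0.
Shift E→4, F→3, G→5.
Schedule D@1, E@4, F@3, H@1, I@1, G@5: d1:10  d2:10  d3:10  d4:8  d5:8  d6:8 — peak 10.

10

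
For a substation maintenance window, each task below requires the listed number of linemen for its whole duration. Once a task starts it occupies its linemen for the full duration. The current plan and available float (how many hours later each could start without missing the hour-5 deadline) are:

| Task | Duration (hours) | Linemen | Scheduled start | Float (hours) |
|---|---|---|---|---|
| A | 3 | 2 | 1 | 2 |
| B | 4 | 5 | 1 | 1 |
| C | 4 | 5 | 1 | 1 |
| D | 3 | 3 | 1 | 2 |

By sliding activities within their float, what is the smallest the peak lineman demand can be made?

15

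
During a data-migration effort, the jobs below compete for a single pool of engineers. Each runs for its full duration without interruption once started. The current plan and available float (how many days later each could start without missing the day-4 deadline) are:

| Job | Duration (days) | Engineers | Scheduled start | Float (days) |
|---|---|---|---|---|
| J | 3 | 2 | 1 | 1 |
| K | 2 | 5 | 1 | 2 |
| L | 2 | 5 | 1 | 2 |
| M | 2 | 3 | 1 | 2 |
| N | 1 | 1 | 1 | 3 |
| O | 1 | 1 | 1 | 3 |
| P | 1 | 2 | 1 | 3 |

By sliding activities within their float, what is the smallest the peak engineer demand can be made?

10

Early-start (J@1, K@1, L@1, M@1, N@1, O@1, P@1) gives peak 19: d1:19  d2:15  d3:2  d4:0.
Shift L→3, N→3, O→3, P→4.
Schedule J@1, K@1, L@3, M@1, N@3, O@3, P@4: d1:10  d2:10  d3:9  d4:7 — peak 10.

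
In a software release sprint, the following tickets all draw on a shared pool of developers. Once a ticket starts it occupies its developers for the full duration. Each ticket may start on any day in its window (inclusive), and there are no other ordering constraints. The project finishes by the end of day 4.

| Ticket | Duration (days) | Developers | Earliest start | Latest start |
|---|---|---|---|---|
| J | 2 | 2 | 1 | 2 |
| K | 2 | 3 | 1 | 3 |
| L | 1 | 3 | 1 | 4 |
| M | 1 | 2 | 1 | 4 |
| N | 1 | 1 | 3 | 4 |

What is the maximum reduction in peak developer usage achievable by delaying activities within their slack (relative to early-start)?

Early-start peak: d1:10  d2:5  d3:1  d4:0 ⇒ 10.
Leveled (J@1, K@1, L@3, M@3, N@4): d1:5  d2:5  d3:5  d4:1 ⇒ 5.
Reduction 10 − 5 = 5.

5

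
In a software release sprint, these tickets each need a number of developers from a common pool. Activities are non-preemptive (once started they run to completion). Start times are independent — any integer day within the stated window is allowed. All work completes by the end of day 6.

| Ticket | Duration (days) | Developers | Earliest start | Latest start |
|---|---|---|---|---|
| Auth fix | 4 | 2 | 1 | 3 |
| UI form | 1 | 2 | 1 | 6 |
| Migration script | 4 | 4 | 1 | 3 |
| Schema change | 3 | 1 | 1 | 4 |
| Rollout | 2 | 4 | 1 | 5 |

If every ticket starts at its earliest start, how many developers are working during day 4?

At early start, day 4 has: Auth fix, Migration script.
Demand: 2 + 4 = 6.

6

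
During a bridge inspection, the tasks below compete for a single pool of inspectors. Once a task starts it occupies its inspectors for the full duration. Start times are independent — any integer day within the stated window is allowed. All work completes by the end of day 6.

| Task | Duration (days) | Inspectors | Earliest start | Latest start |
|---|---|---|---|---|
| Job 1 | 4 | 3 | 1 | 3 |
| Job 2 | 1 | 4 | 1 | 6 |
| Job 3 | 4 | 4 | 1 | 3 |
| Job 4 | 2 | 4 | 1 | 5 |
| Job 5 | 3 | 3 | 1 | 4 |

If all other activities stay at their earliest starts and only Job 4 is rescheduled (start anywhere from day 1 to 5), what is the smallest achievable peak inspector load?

14

Job 4@1: d1:18  d2:14  d3:10  d4:7  d5:0  d6:0 → peak 18
Job 4@2: d1:14  d2:14  d3:14  d4:7  d5:0  d6:0 → peak 14
Job 4@3: d1:14  d2:10  d3:14  d4:11  d5:0  d6:0 → peak 14
Job 4@4: d1:14  d2:10  d3:10  d4:11  d5:4  d6:0 → peak 14
Job 4@5: d1:14  d2:10  d3:10  d4:7  d5:4  d6:4 → peak 14
Best is Job 4@2, peak 14.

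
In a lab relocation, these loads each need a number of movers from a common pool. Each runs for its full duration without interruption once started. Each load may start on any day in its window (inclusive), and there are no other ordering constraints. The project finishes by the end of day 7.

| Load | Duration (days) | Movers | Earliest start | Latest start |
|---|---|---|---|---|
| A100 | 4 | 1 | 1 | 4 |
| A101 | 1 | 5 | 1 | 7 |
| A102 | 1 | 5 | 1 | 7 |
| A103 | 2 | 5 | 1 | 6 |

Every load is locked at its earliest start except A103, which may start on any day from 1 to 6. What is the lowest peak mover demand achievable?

11

A103@1: d1:16  d2:6  d3:1  d4:1  d5:0  d6:0  d7:0 → peak 16
A103@2: d1:11  d2:6  d3:6  d4:1  d5:0  d6:0  d7:0 → peak 11
A103@3: d1:11  d2:1  d3:6  d4:6  d5:0  d6:0  d7:0 → peak 11
A103@4: d1:11  d2:1  d3:1  d4:6  d5:5  d6:0  d7:0 → peak 11
A103@5: d1:11  d2:1  d3:1  d4:1  d5:5  d6:5  d7:0 → peak 11
A103@6: d1:11  d2:1  d3:1  d4:1  d5:0  d6:5  d7:5 → peak 11
Best is A103@2, peak 11.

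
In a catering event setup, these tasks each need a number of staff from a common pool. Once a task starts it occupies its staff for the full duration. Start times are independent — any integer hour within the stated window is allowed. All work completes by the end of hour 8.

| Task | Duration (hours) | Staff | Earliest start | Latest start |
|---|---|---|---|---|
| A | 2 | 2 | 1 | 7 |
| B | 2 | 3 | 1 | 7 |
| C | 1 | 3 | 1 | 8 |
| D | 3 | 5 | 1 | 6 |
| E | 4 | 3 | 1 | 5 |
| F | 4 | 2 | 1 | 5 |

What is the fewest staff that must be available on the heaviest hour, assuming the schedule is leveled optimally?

Early-start (A@1, B@1, C@1, D@1, E@1, F@1) gives peak 18: h1:18  h2:15  h3:10  h4:5  h5:0  h6:0  h7:0  h8:0.
Shift B→3, D→6, E→2, F→5.
Schedule A@1, B@3, C@1, D@6, E@2, F@5: h1:5  h2:5  h3:6  h4:6  h5:5  h6:7  h7:7  h8:7 — peak 7.

7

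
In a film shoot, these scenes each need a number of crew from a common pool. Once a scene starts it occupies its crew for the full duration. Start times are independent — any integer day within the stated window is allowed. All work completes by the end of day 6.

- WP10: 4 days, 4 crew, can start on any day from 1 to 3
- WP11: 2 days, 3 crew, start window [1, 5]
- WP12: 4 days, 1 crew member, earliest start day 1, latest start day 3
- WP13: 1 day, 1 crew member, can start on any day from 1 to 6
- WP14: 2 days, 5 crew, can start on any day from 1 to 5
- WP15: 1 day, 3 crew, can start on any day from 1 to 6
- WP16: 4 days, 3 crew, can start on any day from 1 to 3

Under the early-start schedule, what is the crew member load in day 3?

8

At early start, day 3 has: WP10, WP12, WP16.
Demand: 4 + 1 + 3 = 8.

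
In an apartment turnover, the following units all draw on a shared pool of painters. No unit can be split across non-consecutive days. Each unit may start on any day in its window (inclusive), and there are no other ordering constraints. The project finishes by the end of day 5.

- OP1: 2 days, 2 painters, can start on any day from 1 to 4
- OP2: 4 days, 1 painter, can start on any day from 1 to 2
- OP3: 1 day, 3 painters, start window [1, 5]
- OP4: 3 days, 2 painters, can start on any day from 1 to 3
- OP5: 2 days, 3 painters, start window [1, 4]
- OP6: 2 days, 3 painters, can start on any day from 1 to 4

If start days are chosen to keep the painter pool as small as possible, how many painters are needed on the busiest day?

6

Early-start (OP1@1, OP2@1, OP3@1, OP4@1, OP5@1, OP6@1) gives peak 14: d1:14  d2:11  d3:3  d4:1  d5:0.
Shift OP4→3, OP5→2, OP6→4.
Schedule OP1@1, OP2@1, OP3@1, OP4@3, OP5@2, OP6@4: d1:6  d2:6  d3:6  d4:6  d5:5 — peak 6.
Total painter-days = 29 over 5 days ⇒ peak ≥ ⌈29/5⌉ = 6, so 6 is optimal.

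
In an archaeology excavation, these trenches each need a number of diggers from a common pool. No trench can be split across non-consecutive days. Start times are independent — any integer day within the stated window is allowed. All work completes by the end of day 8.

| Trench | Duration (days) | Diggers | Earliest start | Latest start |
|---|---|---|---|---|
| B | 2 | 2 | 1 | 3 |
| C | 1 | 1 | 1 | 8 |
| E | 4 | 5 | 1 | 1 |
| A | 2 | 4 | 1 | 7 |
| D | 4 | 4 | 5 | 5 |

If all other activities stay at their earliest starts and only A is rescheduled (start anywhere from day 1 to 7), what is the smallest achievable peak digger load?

8

A@1: d1:12  d2:11  d3:5  d4:5  d5:4  d6:4  d7:4  d8:4 → peak 12
A@2: d1:8  d2:11  d3:9  d4:5  d5:4  d6:4  d7:4  d8:4 → peak 11
A@3: d1:8  d2:7  d3:9  d4:9  d5:4  d6:4  d7:4  d8:4 → peak 9
A@4: d1:8  d2:7  d3:5  d4:9  d5:8  d6:4  d7:4  d8:4 → peak 9
A@5: d1:8  d2:7  d3:5  d4:5  d5:8  d6:8  d7:4  d8:4 → peak 8
A@6: d1:8  d2:7  d3:5  d4:5  d5:4  d6:8  d7:8  d8:4 → peak 8
A@7: d1:8  d2:7  d3:5  d4:5  d5:4  d6:4  d7:8  d8:8 → peak 8
Best is A@5, peak 8.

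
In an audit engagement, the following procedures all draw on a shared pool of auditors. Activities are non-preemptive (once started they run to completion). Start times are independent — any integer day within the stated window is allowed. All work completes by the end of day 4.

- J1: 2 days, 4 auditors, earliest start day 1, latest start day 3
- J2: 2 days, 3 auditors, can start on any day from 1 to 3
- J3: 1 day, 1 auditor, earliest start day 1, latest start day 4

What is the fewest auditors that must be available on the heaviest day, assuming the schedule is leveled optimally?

4

Early-start (J1@1, J2@1, J3@1) gives peak 8: d1:8  d2:7  d3:0  d4:0.
Shift J2→3, J3→3.
Schedule J1@1, J2@3, J3@3: d1:4  d2:4  d3:4  d4:3 — peak 4.
Total auditor-days = 15 over 4 days ⇒ peak ≥ ⌈15/4⌉ = 4, so 4 is optimal.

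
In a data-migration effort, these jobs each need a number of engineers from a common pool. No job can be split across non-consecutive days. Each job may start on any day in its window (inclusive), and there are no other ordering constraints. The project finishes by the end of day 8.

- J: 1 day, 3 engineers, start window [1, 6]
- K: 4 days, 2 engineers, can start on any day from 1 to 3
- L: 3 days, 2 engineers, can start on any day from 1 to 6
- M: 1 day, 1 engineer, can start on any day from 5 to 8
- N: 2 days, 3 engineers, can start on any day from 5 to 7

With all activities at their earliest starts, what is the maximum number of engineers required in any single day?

7

Early-start schedule: J@1, K@1, L@1, M@5, N@5.
Load per day: day 1: 7, day 2: 4, day 3: 4, day 4: 2, day 5: 4, day 6: 3, day 7: 0, day 8: 0.
Peak is 7.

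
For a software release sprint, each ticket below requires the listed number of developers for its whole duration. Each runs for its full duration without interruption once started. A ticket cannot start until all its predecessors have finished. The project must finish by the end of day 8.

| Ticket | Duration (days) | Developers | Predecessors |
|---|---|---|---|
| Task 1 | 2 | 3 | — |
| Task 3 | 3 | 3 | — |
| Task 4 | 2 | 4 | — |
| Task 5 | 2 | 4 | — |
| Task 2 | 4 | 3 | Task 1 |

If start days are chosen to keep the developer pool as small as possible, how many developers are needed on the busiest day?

Early-start (Task 1@1, Task 3@1, Task 4@1, Task 5@1, Task 2@3) gives peak 14: d1:14  d2:14  d3:6  d4:3  d5:3  d6:3  d7:0  d8:0.
Shift Task 4→3, Task 5→5, Task 2→4.
Schedule Task 1@1, Task 3@1, Task 4@3, Task 5@5, Task 2@4: d1:6  d2:6  d3:7  d4:7  d5:7  d6:7  d7:3  d8:0 — peak 7.

7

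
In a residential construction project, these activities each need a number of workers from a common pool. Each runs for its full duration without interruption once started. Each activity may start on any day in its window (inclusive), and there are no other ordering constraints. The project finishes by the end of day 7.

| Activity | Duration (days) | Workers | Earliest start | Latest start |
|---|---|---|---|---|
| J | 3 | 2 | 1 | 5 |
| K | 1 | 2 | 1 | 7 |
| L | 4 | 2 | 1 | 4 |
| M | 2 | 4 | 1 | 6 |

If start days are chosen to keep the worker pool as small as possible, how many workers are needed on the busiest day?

Early-start (J@1, K@1, L@1, M@1) gives peak 10: d1:10  d2:8  d3:4  d4:2  d5:0  d6:0  d7:0.
Shift L→2, M→6.
Schedule J@1, K@1, L@2, M@6: d1:4  d2:4  d3:4  d4:2  d5:2  d6:4  d7:4 — peak 4.
Total worker-days = 24 over 7 days ⇒ peak ≥ ⌈24/7⌉ = 4, so 4 is optimal.

4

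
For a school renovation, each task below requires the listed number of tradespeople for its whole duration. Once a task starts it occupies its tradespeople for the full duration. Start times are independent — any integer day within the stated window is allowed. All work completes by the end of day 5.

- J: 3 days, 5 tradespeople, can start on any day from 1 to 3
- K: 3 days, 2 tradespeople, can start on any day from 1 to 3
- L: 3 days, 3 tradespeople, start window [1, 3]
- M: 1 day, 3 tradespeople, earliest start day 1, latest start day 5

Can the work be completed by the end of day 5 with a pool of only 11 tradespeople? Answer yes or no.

yes

Schedule J@1, K@1, L@1, M@4: d1:10  d2:10  d3:10  d4:3  d5:0 — peak 10 ≤ 11.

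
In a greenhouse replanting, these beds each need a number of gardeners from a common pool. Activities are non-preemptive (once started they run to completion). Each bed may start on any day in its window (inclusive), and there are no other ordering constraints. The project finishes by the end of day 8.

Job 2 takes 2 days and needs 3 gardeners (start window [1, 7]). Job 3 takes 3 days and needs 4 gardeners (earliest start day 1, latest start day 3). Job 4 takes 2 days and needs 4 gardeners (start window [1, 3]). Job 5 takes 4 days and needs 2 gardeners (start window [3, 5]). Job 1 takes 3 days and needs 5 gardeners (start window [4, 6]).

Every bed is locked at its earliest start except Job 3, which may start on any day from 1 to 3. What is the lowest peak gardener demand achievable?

11

Job 3@1: d1:11  d2:11  d3:6  d4:7  d5:7  d6:7  d7:0  d8:0 → peak 11
Job 3@2: d1:7  d2:11  d3:6  d4:11  d5:7  d6:7  d7:0  d8:0 → peak 11
Job 3@3: d1:7  d2:7  d3:6  d4:11  d5:11  d6:7  d7:0  d8:0 → peak 11
Best is Job 3@1, peak 11.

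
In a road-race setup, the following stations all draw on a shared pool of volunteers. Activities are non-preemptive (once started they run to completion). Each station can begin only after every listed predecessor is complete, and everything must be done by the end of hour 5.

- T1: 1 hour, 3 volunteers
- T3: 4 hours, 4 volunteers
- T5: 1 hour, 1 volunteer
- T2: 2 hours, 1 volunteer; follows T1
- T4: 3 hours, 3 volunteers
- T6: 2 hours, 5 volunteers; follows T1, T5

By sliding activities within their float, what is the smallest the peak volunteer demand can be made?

9

Early-start (T1@1, T3@1, T5@1, T2@2, T4@1, T6@2) gives peak 13: h1:11  h2:13  h3:13  h4:4  h5:0.
Shift T3→2, T6→4.
Schedule T1@1, T3@2, T5@1, T2@2, T4@1, T6@4: h1:7  h2:8  h3:8  h4:9  h5:9 — peak 9.
Total volunteer-hours = 41 over 5 hours ⇒ peak ≥ ⌈41/5⌉ = 9, so 9 is optimal.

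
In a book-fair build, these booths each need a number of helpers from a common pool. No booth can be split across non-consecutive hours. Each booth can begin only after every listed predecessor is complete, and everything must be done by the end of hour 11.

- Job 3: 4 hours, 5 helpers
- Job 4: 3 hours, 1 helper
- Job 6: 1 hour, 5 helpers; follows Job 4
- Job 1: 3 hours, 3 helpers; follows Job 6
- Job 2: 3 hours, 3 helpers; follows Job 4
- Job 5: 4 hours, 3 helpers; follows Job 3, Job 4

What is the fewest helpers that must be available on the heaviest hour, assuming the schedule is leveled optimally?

6

Early-start (Job 3@1, Job 4@1, Job 6@4, Job 1@5, Job 2@4, Job 5@5) gives peak 13: h1:6  h2:6  h3:6  h4:13  h5:9  h6:9  h7:6  h8:3  h9:0  h10:0  h11:0.
Shift Job 6→5, Job 1→6, Job 2→9, Job 5→6.
Schedule Job 3@1, Job 4@1, Job 6@5, Job 1@6, Job 2@9, Job 5@6: h1:6  h2:6  h3:6  h4:5  h5:5  h6:6  h7:6  h8:6  h9:6  h10:3  h11:3 — peak 6.
Total helper-hours = 58 over 11 hours ⇒ peak ≥ ⌈58/11⌉ = 6, so 6 is optimal.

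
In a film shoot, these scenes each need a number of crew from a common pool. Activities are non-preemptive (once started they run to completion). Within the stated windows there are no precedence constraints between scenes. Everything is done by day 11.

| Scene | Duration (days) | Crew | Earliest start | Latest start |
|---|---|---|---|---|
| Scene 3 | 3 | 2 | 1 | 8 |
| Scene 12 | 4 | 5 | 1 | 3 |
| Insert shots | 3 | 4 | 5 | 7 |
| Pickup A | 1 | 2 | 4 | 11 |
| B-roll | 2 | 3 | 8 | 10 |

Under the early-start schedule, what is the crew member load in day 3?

7

At early start, day 3 has: Scene 3, Scene 12.
Demand: 2 + 5 = 7.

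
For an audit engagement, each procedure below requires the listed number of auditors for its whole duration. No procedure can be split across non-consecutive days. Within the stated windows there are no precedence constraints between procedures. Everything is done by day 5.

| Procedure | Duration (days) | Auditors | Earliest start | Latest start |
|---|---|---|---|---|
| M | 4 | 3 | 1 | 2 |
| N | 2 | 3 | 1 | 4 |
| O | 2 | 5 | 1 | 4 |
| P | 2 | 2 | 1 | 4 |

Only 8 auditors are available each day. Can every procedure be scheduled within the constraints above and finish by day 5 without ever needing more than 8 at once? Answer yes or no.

yes

Schedule M@1, N@1, O@3, P@1: d1:8  d2:8  d3:8  d4:8  d5:0 — peak 8 ≤ 8.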